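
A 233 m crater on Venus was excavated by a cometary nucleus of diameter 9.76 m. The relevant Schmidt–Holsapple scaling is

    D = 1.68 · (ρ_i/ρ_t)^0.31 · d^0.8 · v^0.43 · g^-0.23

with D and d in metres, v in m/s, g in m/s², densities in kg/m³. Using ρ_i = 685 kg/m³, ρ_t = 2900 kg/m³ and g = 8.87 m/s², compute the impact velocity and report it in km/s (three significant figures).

v ≈ 12.6 km/s

Rearranging for v: v = [D / (1.68 · (685/2900)^0.31 · 9.76^0.8 · 8.87^-0.23)]^(1/0.43).
(685/2900)^0.31 = 0.6393
9.76^0.8 = 6.188
8.87^-0.23 = 0.6053
Denominator = 1.68 × 0.6393 × 6.188 × 0.6053 = 4.023
D / 4.023 = 233 / 4.023 = 57.92
v = 57.92^(1/0.43) = 57.92^2.3256 = 12579 m/s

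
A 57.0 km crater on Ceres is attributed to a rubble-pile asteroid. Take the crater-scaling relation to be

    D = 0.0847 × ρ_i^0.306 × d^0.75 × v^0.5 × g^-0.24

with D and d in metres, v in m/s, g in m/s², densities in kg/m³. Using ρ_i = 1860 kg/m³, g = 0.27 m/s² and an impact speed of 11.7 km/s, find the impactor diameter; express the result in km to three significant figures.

d ≈ 3.49 km

Rearranging for d: d = [D / (0.0847 · 1860^0.306 · 11700^0.5 · 0.27^-0.24)]^(1/0.75).
D = 57000 m.
1860^0.306 = 10.01
11700^0.5 = 108.2
0.27^-0.24 = 1.369
Denominator = 0.0847 × 10.01 × 108.2 × 1.369 = 125.6
D / 125.6 = 57000 / 125.6 = 453.8
d = 453.8^(1/0.75) = 453.8^1.3333 = 3487 m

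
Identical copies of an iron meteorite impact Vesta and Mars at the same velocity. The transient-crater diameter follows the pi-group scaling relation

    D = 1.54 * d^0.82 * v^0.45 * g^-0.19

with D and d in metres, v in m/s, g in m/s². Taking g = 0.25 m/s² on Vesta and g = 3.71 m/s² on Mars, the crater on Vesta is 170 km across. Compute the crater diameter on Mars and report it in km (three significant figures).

D ≈ 102 km

All impactor-dependent factors cancel in the ratio, leaving D_Mars/D_Vesta = (g_Mars/g_Vesta)^-0.19.
(3.71/0.25)^-0.19 = 14.84^-0.19 = 0.5990
D_Mars = 0.5990 × 170 km = 102 km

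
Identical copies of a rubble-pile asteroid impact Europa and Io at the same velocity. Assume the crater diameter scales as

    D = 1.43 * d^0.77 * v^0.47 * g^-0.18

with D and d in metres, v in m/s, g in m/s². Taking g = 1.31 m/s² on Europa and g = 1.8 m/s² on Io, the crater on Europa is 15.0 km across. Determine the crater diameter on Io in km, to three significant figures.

All impactor-dependent factors cancel in the ratio, leaving D_Io/D_Europa = (g_Io/g_Europa)^-0.18.
(1.8/1.31)^-0.18 = 1.374^-0.18 = 0.9444
D_Io = 0.9444 × 15.0 km = 14.2 km

D ≈ 14.2 km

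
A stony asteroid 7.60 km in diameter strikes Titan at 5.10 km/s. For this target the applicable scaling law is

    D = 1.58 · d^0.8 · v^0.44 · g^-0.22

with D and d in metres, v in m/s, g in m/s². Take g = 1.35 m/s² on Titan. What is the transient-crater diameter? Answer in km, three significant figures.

In SI units: d = 7600 m, v = 5100 m/s.
d^0.8 = 7600^0.8 = 1272
v^0.44 = 5100^0.44 = 42.79
g^-0.22 = 1.35^-0.22 = 0.9361
D = 1.58 × 1272 × 42.79 × 0.9361 = 80502 m
   = 80.50 km

D ≈ 80.5 km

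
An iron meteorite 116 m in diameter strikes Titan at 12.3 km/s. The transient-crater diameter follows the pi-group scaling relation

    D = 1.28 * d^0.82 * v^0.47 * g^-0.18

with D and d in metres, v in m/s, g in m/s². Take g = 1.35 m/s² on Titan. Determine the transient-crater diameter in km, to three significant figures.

D ≈ 5.00 km

In SI units: v = 12300 m/s.
d^0.82 = 116^0.82 = 49.30
v^0.47 = 12300^0.47 = 83.61
g^-0.18 = 1.35^-0.18 = 0.9474
D = 1.28 × 49.30 × 83.61 × 0.9474 = 4999 m
   = 4.999 km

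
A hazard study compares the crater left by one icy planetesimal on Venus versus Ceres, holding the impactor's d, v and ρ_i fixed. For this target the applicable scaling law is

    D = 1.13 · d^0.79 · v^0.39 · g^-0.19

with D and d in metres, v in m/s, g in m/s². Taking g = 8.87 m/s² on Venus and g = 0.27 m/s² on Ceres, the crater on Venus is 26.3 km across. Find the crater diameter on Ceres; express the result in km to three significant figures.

D ≈ 51.1 km

All impactor-dependent factors cancel in the ratio, leaving D_Ceres/D_Venus = (g_Ceres/g_Venus)^-0.19.
(0.27/8.87)^-0.19 = 0.03044^-0.19 = 1.942
D_Ceres = 1.942 × 26.3 km = 51.1 km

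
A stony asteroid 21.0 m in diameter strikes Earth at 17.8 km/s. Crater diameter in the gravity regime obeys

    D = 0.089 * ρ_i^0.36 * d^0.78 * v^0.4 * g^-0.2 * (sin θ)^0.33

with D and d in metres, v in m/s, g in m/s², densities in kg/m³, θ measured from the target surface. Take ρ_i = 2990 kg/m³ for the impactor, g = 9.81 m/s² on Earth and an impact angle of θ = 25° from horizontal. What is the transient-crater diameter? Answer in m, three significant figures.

In SI units: v = 17800 m/s.
ρ_i^0.36 = 2990^0.36 = 17.83
d^0.78 = 21^0.78 = 10.75
v^0.4 = 17800^0.4 = 50.14
g^-0.2 = 9.81^-0.2 = 0.6334
(sin 25°)^0.33 = 0.4226^0.33 = 0.7526
D = 0.089 × 17.83 × 10.75 × 50.14 × 0.6334 × 0.7526 = 407.7 m

D ≈ 408 m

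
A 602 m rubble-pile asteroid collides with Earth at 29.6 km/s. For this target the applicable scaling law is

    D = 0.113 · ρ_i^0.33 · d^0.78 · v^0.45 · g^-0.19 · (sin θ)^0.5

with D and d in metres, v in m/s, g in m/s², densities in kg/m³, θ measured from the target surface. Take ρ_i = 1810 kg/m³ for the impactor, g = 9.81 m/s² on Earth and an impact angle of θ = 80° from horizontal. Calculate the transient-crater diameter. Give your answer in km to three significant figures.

In SI units: v = 29600 m/s.
ρ_i^0.33 = 1810^0.33 = 11.89
d^0.78 = 602^0.78 = 147.3
v^0.45 = 29600^0.45 = 102.8
g^-0.19 = 9.81^-0.19 = 0.6480
(sin 80°)^0.5 = 0.9848^0.5 = 0.9924
D = 0.113 × 11.89 × 147.3 × 102.8 × 0.6480 × 0.9924 = 13083 m
   = 13.08 km

D ≈ 13.1 km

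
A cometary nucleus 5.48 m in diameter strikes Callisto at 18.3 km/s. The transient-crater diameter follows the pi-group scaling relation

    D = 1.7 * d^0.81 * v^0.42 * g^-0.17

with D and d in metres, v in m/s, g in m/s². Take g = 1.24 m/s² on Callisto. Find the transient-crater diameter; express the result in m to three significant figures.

D ≈ 401 m

In SI units: v = 18300 m/s.
d^0.81 = 5.48^0.81 = 3.967
v^0.42 = 18300^0.42 = 61.69
g^-0.17 = 1.24^-0.17 = 0.9641
D = 1.7 × 3.967 × 61.69 × 0.9641 = 401.1 m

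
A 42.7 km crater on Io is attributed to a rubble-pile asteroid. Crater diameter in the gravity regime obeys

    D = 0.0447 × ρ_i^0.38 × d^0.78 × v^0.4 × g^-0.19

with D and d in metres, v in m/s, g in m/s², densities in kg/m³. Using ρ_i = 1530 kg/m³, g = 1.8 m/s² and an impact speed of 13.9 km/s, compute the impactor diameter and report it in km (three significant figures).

Rearranging for d: d = [D / (0.0447 · 1530^0.38 · 13900^0.4 · 1.8^-0.19)]^(1/0.78).
D = 42700 m.
1530^0.38 = 16.22
13900^0.4 = 45.42
1.8^-0.19 = 0.8943
Denominator = 0.0447 × 16.22 × 45.42 × 0.8943 = 29.45
D / 29.45 = 42700 / 29.45 = 1450
d = 1450^(1/0.78) = 1450^1.2821 = 11303 m

d ≈ 11.3 km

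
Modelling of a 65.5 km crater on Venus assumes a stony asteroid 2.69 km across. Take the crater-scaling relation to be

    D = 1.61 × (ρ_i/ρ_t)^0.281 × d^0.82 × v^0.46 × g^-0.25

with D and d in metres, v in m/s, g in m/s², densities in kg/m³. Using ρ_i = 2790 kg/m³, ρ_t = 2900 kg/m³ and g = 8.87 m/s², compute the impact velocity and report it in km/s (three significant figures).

Rearranging for v: v = [D / (1.61 · (2790/2900)^0.281 · 2690^0.82 · 8.87^-0.25)]^(1/0.46).
D = 65500 m.
(2790/2900)^0.281 = 0.9892
2690^0.82 = 649.2
8.87^-0.25 = 0.5795
Denominator = 1.61 × 0.9892 × 649.2 × 0.5795 = 599.2
D / 599.2 = 65500 / 599.2 = 109.3
v = 109.3^(1/0.46) = 109.3^2.1739 = 27024 m/s

v ≈ 27.0 km/s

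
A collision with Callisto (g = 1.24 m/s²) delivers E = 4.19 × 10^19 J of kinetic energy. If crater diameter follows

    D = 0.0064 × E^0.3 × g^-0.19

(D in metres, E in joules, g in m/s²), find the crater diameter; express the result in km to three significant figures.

D ≈ 4.73 km

E^0.3 = (4.19 × 10^19)^0.3 = 7.703 × 10^5
g^-0.19 = 1.24^-0.19 = 0.9600
D = 0.0064 × 7.703 × 10^5 × 0.9600 = 4733 m
   = 4.733 km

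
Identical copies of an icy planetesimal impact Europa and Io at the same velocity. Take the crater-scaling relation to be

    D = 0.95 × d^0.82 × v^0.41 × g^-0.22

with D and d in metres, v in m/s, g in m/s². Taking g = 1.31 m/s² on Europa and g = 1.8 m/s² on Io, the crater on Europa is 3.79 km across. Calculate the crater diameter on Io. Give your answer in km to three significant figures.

D ≈ 3.53 km

All impactor-dependent factors cancel in the ratio, leaving D_Io/D_Europa = (g_Io/g_Europa)^-0.22.
(1.8/1.31)^-0.22 = 1.374^-0.22 = 0.9325
D_Io = 0.9325 × 3.79 km = 3.53 km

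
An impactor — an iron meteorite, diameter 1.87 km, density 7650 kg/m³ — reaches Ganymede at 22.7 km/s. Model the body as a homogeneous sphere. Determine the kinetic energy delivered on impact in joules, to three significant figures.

d = 1870 m; v = 22700 m/s.
Mass m = (π/6) ρ d³ = (π/6) × 7650 × (1870)³ = 2.619 × 10^13 kg
E = ½ m v² = 0.5 × 2.619 × 10^13 × (22700)² = 6.748 × 10^21 J

E ≈ 6.75 × 10^21 J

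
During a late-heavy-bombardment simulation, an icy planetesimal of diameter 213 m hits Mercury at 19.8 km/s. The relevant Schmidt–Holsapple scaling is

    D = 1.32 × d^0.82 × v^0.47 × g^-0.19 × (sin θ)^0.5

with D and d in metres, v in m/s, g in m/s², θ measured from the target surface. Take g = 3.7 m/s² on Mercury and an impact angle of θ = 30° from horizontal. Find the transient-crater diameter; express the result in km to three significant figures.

In SI units: v = 19800 m/s.
d^0.82 = 213^0.82 = 81.15
v^0.47 = 19800^0.47 = 104.6
g^-0.19 = 3.7^-0.19 = 0.7799
(sin 30°)^0.5 = 0.5000^0.5 = 0.7071
D = 1.32 × 81.15 × 104.6 × 0.7799 × 0.7071 = 6179 m
   = 6.179 km

D ≈ 6.18 km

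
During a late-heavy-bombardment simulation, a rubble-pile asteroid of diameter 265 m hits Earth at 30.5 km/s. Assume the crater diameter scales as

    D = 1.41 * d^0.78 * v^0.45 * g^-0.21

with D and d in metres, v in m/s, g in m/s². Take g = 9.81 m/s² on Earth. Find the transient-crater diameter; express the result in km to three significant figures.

In SI units: v = 30500 m/s.
d^0.78 = 265^0.78 = 77.65
v^0.45 = 30500^0.45 = 104.2
g^-0.21 = 9.81^-0.21 = 0.6191
D = 1.41 × 77.65 × 104.2 × 0.6191 = 7063 m
   = 7.063 km

D ≈ 7.06 km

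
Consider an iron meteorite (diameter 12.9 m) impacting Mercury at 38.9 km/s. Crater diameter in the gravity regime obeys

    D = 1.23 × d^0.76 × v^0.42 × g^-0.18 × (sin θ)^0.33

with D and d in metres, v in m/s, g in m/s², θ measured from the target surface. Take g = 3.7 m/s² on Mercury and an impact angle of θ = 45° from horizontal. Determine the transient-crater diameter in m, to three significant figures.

D ≈ 513 m

In SI units: v = 38900 m/s.
d^0.76 = 12.9^0.76 = 6.983
v^0.42 = 38900^0.42 = 84.68
g^-0.18 = 3.7^-0.18 = 0.7902
(sin 45°)^0.33 = 0.7071^0.33 = 0.8919
D = 1.23 × 6.983 × 84.68 × 0.7902 × 0.8919 = 512.6 m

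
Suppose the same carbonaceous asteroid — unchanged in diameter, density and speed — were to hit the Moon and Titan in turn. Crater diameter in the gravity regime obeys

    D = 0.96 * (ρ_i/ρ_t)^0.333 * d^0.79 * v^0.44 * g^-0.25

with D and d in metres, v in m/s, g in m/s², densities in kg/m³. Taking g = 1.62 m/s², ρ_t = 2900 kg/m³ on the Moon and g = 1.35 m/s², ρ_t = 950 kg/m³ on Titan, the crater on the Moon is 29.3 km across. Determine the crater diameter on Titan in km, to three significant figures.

The impactor-only factors (d, v, ρ_i) cancel in the ratio, leaving D_Titan/D_Moon = (g_Titan/g_Moon)^-0.25 · (ρ_t,Moon/ρ_t,Titan)^0.333.
(1.35/1.62)^-0.25 = 0.8333^-0.25 = 1.047
(2900/950)^0.333 = 3.053^0.333 = 1.450
Ratio = 1.047 × 1.450 = 1.518
D_Titan = 1.518 × 29.3 km = 44.5 km

D ≈ 44.5 km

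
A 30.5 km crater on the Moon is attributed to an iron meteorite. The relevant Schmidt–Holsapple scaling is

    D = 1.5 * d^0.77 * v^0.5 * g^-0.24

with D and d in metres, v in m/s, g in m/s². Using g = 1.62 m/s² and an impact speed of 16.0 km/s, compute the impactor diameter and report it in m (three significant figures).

Rearranging for d: d = [D / (1.5 · 16000^0.5 · 1.62^-0.24)]^(1/0.77).
D = 30500 m.
16000^0.5 = 126.5
1.62^-0.24 = 0.8907
Denominator = 1.5 × 126.5 × 0.8907 = 169.0
D / 169.0 = 30500 / 169.0 = 180.5
d = 180.5^(1/0.77) = 180.5^1.2987 = 852.1 m

d ≈ 852 m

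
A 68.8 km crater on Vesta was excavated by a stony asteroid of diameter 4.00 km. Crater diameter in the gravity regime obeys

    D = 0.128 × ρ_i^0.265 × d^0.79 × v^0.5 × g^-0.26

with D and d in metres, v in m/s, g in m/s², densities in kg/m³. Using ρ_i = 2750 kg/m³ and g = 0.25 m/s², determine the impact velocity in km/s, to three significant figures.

Rearranging for v: v = [D / (0.128 · 2750^0.265 · 4000^0.79 · 0.25^-0.26)]^(1/0.5).
D = 68800 m.
2750^0.265 = 8.155
4000^0.79 = 700.9
0.25^-0.26 = 1.434
Denominator = 0.128 × 8.155 × 700.9 × 1.434 = 1049
D / 1049 = 68800 / 1049 = 65.59
v = 65.59^(1/0.5) = 65.59^2 = 4302 m/s

v ≈ 4.30 km/s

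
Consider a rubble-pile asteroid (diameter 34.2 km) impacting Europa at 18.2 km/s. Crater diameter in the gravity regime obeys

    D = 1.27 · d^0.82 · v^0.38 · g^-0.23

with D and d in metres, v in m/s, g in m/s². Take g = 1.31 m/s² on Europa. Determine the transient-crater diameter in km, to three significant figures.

D ≈ 259 km

In SI units: d = 34200 m, v = 18200 m/s.
d^0.82 = 34200^0.82 = 5223
v^0.38 = 18200^0.38 = 41.57
g^-0.23 = 1.31^-0.23 = 0.9398
D = 1.27 × 5223 × 41.57 × 0.9398 = 2.591 × 10^5 m
   = 259.1 km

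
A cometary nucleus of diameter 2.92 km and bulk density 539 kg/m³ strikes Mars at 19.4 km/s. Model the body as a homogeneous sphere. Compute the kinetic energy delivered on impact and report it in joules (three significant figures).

E ≈ 1.32 × 10^21 J

d = 2920 m; v = 19400 m/s.
Mass m = (π/6) ρ d³ = (π/6) × 539 × (2920)³ = 7.026 × 10^12 kg
E = ½ m v² = 0.5 × 7.026 × 10^12 × (19400)² = 1.322 × 10^21 J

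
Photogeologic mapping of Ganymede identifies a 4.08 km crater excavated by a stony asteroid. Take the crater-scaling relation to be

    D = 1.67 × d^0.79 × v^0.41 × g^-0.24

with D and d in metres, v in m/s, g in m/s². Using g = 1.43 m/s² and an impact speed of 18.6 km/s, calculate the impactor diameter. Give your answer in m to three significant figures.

Rearranging for d: d = [D / (1.67 · 18600^0.41 · 1.43^-0.24)]^(1/0.79).
D = 4080 m.
18600^0.41 = 56.30
1.43^-0.24 = 0.9177
Denominator = 1.67 × 56.30 × 0.9177 = 86.28
D / 86.28 = 4080 / 86.28 = 47.29
d = 47.29^(1/0.79) = 47.29^1.2658 = 131.8 m

d ≈ 132 m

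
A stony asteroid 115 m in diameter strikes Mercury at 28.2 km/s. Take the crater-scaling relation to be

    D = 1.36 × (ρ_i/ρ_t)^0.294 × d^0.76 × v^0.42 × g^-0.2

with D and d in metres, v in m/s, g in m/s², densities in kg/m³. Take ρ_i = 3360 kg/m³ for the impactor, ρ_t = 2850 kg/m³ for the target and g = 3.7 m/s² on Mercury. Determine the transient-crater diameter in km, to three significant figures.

D ≈ 2.99 km

In SI units: v = 28200 m/s.
(ρ_i/ρ_t)^0.294 = (3360/2850)^0.294 = 1.050
d^0.76 = 115^0.76 = 36.82
v^0.42 = 28200^0.42 = 73.98
g^-0.2 = 3.7^-0.2 = 0.7698
D = 1.36 × 1.050 × 36.82 × 73.98 × 0.7698 = 2994 m
   = 2.994 km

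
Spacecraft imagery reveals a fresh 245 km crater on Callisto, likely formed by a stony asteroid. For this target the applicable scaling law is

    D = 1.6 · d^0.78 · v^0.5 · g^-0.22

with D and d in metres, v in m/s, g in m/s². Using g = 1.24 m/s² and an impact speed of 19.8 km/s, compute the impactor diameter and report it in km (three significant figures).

d ≈ 8.31 km

Rearranging for d: d = [D / (1.6 · 19800^0.5 · 1.24^-0.22)]^(1/0.78).
D = 245000 m.
19800^0.5 = 140.7
1.24^-0.22 = 0.9538
Denominator = 1.6 × 140.7 × 0.9538 = 214.7
D / 214.7 = 245000 / 214.7 = 1141
d = 1141^(1/0.78) = 1141^1.2821 = 8313 m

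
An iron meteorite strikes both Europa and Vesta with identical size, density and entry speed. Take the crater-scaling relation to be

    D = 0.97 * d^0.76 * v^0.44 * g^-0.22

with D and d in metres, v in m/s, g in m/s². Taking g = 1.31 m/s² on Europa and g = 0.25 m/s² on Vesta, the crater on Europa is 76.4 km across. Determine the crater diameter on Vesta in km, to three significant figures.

D ≈ 110 km

All impactor-dependent factors cancel in the ratio, leaving D_Vesta/D_Europa = (g_Vesta/g_Europa)^-0.22.
(0.25/1.31)^-0.22 = 0.1908^-0.22 = 1.440
D_Vesta = 1.440 × 76.4 km = 110 km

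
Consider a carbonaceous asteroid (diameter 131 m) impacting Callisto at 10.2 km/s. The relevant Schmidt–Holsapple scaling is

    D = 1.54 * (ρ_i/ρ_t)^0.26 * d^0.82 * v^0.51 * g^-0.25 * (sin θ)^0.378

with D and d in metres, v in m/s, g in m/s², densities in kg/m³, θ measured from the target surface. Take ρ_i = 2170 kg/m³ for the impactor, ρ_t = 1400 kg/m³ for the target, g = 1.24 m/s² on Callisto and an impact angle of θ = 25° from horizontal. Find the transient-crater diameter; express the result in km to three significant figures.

In SI units: v = 10200 m/s.
(ρ_i/ρ_t)^0.26 = (2170/1400)^0.26 = 1.121
d^0.82 = 131^0.82 = 54.47
v^0.51 = 10200^0.51 = 110.8
g^-0.25 = 1.24^-0.25 = 0.9476
(sin 25°)^0.378 = 0.4226^0.378 = 0.7221
D = 1.54 × 1.121 × 54.47 × 110.8 × 0.9476 × 0.7221 = 7129 m
   = 7.129 km

D ≈ 7.13 km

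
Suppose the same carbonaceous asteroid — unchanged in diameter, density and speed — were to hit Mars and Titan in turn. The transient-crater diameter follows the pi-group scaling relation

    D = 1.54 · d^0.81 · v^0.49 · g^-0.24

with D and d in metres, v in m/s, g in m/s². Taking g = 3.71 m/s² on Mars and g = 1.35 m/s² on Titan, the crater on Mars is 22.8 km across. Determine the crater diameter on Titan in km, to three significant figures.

D ≈ 29.1 km

All impactor-dependent factors cancel in the ratio, leaving D_Titan/D_Mars = (g_Titan/g_Mars)^-0.24.
(1.35/3.71)^-0.24 = 0.3639^-0.24 = 1.275
D_Titan = 1.275 × 22.8 km = 29.1 km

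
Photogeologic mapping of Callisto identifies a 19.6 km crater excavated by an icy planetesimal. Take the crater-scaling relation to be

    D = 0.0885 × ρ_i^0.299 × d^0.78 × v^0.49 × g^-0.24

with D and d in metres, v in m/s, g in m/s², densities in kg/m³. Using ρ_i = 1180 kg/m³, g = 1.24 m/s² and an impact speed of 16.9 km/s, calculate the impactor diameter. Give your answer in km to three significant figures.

d ≈ 1.12 km

Rearranging for d: d = [D / (0.0885 · 1180^0.299 · 16900^0.49 · 1.24^-0.24)]^(1/0.78).
D = 19600 m.
1180^0.299 = 8.289
16900^0.49 = 117.9
1.24^-0.24 = 0.9497
Denominator = 0.0885 × 8.289 × 117.9 × 0.9497 = 82.14
D / 82.14 = 19600 / 82.14 = 238.6
d = 238.6^(1/0.78) = 238.6^1.2821 = 1118 m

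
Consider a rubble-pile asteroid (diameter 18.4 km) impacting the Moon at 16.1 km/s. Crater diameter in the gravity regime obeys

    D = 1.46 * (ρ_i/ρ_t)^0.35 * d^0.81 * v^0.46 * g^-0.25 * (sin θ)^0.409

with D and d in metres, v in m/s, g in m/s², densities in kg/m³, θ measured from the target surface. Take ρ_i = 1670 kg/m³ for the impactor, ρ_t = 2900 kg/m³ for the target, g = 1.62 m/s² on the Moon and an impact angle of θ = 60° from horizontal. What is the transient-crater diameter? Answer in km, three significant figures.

D ≈ 247 km

In SI units: d = 18400 m, v = 16100 m/s.
(ρ_i/ρ_t)^0.35 = (1670/2900)^0.35 = 0.8243
d^0.81 = 18400^0.81 = 2848
v^0.46 = 16100^0.46 = 86.13
g^-0.25 = 1.62^-0.25 = 0.8864
(sin 60°)^0.409 = 0.8660^0.409 = 0.9429
D = 1.46 × 0.8243 × 2848 × 86.13 × 0.8864 × 0.9429 = 2.467 × 10^5 m
   = 246.7 km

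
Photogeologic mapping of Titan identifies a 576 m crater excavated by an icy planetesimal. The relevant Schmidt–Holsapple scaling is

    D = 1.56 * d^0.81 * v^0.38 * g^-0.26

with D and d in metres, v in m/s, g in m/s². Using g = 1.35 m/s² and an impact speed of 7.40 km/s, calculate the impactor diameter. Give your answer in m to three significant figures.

d ≈ 24.9 m

Rearranging for d: d = [D / (1.56 · 7400^0.38 · 1.35^-0.26)]^(1/0.81).
7400^0.38 = 29.53
1.35^-0.26 = 0.9249
Denominator = 1.56 × 29.53 × 0.9249 = 42.61
D / 42.61 = 576 / 42.61 = 13.52
d = 13.52^(1/0.81) = 13.52^1.2346 = 24.91 m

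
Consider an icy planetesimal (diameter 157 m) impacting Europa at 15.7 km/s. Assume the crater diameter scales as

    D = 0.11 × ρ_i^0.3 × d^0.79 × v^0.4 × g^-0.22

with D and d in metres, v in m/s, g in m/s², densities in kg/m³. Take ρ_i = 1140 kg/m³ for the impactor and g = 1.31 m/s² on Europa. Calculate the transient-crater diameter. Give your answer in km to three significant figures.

In SI units: v = 15700 m/s.
ρ_i^0.3 = 1140^0.3 = 8.262
d^0.79 = 157^0.79 = 54.30
v^0.4 = 15700^0.4 = 47.68
g^-0.22 = 1.31^-0.22 = 0.9423
D = 0.11 × 8.262 × 54.30 × 47.68 × 0.9423 = 2217 m
   = 2.217 km

D ≈ 2.22 km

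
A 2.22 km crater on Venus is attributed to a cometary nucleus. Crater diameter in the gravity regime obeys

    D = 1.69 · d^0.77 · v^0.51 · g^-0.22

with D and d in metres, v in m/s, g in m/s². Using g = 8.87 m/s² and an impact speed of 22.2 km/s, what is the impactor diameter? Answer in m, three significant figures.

Rearranging for d: d = [D / (1.69 · 22200^0.51 · 8.87^-0.22)]^(1/0.77).
D = 2220 m.
22200^0.51 = 164.7
8.87^-0.22 = 0.6187
Denominator = 1.69 × 164.7 × 0.6187 = 172.2
D / 172.2 = 2220 / 172.2 = 12.89
d = 12.89^(1/0.77) = 12.89^1.2987 = 27.66 m

d ≈ 27.7 m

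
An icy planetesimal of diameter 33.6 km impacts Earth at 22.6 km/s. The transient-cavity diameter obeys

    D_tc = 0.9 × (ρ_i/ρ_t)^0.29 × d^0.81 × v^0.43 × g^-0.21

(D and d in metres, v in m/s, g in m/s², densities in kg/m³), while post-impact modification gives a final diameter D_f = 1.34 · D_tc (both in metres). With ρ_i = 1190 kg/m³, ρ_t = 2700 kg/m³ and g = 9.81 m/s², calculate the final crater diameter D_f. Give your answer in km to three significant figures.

In SI: d = 33600 m, v = 22600 m/s.
(ρ_i/ρ_t)^0.29 = (1190/2700)^0.29 = 0.7885
d^0.81 = 33600^0.81 = 4638
v^0.43 = 22600^0.43 = 74.52
g^-0.21 = 9.81^-0.21 = 0.6191
D_tc = 0.9 × 0.7885 × 4638 × 74.52 × 0.6191 = 1.518 × 10^5 m
D_f = 1.34 × 1.518 × 10^5 = 2.034 × 10^5 m
     = 203.4 km

D_f ≈ 203 km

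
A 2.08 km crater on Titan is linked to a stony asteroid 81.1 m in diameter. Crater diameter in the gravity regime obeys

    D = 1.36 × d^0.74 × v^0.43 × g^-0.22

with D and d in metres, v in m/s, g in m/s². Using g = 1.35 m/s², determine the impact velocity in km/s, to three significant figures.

v ≈ 15.4 km/s

Rearranging for v: v = [D / (1.36 · 81.1^0.74 · 1.35^-0.22)]^(1/0.43).
D = 2080 m.
81.1^0.74 = 25.86
1.35^-0.22 = 0.9361
Denominator = 1.36 × 25.86 × 0.9361 = 32.92
D / 32.92 = 2080 / 32.92 = 63.18
v = 63.18^(1/0.43) = 63.18^2.3256 = 15397 m/s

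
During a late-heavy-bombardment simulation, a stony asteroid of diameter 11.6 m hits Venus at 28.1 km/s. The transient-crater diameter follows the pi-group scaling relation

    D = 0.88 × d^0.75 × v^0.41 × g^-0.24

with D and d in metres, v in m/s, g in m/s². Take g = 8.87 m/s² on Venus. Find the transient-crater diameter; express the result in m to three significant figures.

In SI units: v = 28100 m/s.
d^0.75 = 11.6^0.75 = 6.286
v^0.41 = 28100^0.41 = 66.68
g^-0.24 = 8.87^-0.24 = 0.5922
D = 0.88 × 6.286 × 66.68 × 0.5922 = 218.4 m

D ≈ 218 m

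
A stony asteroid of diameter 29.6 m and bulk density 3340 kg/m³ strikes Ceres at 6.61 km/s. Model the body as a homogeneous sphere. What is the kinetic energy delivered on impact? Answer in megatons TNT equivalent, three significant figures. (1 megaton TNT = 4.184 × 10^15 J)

E ≈ 0.237 Mt TNT

v = 6610 m/s.
Mass m = (π/6) ρ d³ = (π/6) × 3340 × (29.6)³ = 4.535 × 10^7 kg
E = ½ m v² = 0.5 × 4.535 × 10^7 × (6610)² = 9.907 × 10^14 J
   = 9.907 × 10^14 / 4.184×10^15 = 0.2368 Mt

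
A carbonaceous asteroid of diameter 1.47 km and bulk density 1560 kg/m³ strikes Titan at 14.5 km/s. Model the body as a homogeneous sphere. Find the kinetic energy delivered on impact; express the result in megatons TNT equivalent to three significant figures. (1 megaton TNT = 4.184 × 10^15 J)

E ≈ 65200 Mt TNT

d = 1470 m; v = 14500 m/s.
Mass m = (π/6) ρ d³ = (π/6) × 1560 × (1470)³ = 2.595 × 10^12 kg
E = ½ m v² = 0.5 × 2.595 × 10^12 × (14500)² = 2.728 × 10^20 J
   = 2.728 × 10^20 / 4.184×10^15 = 65201 Mt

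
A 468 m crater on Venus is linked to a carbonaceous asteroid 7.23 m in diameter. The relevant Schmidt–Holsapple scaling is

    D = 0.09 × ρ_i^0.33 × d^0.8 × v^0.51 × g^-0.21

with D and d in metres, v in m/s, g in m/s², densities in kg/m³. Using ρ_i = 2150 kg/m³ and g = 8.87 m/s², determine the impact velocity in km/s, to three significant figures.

v ≈ 14.9 km/s

Rearranging for v: v = [D / (0.09 · 2150^0.33 · 7.23^0.8 · 8.87^-0.21)]^(1/0.51).
2150^0.33 = 12.58
7.23^0.8 = 4.868
8.87^-0.21 = 0.6323
Denominator = 0.09 × 12.58 × 4.868 × 0.6323 = 3.485
D / 3.485 = 468 / 3.485 = 134.3
v = 134.3^(1/0.51) = 134.3^1.9608 = 14884 m/s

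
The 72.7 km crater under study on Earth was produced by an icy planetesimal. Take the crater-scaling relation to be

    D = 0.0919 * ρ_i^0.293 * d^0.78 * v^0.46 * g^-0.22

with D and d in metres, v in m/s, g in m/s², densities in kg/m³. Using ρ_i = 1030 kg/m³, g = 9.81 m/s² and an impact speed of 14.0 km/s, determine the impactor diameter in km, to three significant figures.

Rearranging for d: d = [D / (0.0919 · 1030^0.293 · 14000^0.46 · 9.81^-0.22)]^(1/0.78).
D = 72700 m.
1030^0.293 = 7.634
14000^0.46 = 80.76
9.81^-0.22 = 0.6051
Denominator = 0.0919 × 7.634 × 80.76 × 0.6051 = 34.28
D / 34.28 = 72700 / 34.28 = 2121
d = 2121^(1/0.78) = 2121^1.2821 = 18406 m

d ≈ 18.4 km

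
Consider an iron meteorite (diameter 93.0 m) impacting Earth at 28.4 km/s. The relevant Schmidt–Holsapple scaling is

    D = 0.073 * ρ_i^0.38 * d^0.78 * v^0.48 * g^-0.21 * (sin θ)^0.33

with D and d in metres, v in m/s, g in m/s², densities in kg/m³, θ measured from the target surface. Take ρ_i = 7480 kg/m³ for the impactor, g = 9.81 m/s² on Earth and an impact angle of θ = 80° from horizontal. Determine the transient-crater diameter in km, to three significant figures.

D ≈ 6.28 km

In SI units: v = 28400 m/s.
ρ_i^0.38 = 7480^0.38 = 29.65
d^0.78 = 93^0.78 = 34.31
v^0.48 = 28400^0.48 = 137.3
g^-0.21 = 9.81^-0.21 = 0.6191
(sin 80°)^0.33 = 0.9848^0.33 = 0.9950
D = 0.073 × 29.65 × 34.31 × 137.3 × 0.6191 × 0.9950 = 6281 m
   = 6.281 km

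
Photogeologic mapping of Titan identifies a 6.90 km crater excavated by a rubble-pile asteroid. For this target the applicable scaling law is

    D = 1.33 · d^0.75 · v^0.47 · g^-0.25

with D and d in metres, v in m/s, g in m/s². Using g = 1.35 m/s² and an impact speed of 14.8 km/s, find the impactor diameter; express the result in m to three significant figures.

d ≈ 242 m

Rearranging for d: d = [D / (1.33 · 14800^0.47 · 1.35^-0.25)]^(1/0.75).
D = 6900 m.
14800^0.47 = 91.21
1.35^-0.25 = 0.9277
Denominator = 1.33 × 91.21 × 0.9277 = 112.5
D / 112.5 = 6900 / 112.5 = 61.33
d = 61.33^(1/0.75) = 61.33^1.3333 = 241.8 m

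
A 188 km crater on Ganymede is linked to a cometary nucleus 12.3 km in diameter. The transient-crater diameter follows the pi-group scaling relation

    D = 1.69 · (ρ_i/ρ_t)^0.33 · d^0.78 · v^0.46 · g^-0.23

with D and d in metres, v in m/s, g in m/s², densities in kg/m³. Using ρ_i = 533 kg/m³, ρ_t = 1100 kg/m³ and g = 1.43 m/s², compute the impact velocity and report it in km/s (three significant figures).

Rearranging for v: v = [D / (1.69 · (533/1100)^0.33 · 12300^0.78 · 1.43^-0.23)]^(1/0.46).
D = 188000 m.
(533/1100)^0.33 = 0.7873
12300^0.78 = 1549
1.43^-0.23 = 0.9210
Denominator = 1.69 × 0.7873 × 1549 × 0.9210 = 1898
D / 1898 = 188000 / 1898 = 99.05
v = 99.05^(1/0.46) = 99.05^2.1739 = 21817 m/s

v ≈ 21.8 km/s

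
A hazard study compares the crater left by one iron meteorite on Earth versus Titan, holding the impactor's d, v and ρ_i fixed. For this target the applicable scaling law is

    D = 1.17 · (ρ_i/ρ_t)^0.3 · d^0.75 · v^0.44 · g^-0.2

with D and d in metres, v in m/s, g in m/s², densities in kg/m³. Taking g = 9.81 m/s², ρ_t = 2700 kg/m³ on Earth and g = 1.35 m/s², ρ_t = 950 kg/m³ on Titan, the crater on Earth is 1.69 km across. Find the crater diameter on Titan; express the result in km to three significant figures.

The impactor-only factors (d, v, ρ_i) cancel in the ratio, leaving D_Titan/D_Earth = (g_Titan/g_Earth)^-0.2 · (ρ_t,Earth/ρ_t,Titan)^0.3.
(1.35/9.81)^-0.2 = 0.1376^-0.2 = 1.487
(2700/950)^0.3 = 2.842^0.3 = 1.368
Ratio = 1.487 × 1.368 = 2.034
D_Titan = 2.034 × 1.69 km = 3.44 km

D ≈ 3.44 km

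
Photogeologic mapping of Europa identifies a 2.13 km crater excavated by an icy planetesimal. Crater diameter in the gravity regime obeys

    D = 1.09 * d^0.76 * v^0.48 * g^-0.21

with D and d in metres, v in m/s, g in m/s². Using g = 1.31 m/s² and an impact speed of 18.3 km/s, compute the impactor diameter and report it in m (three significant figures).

Rearranging for d: d = [D / (1.09 · 18300^0.48 · 1.31^-0.21)]^(1/0.76).
D = 2130 m.
18300^0.48 = 111.2
1.31^-0.21 = 0.9449
Denominator = 1.09 × 111.2 × 0.9449 = 114.5
D / 114.5 = 2130 / 114.5 = 18.60
d = 18.60^(1/0.76) = 18.60^1.3158 = 46.82 m

d ≈ 46.8 m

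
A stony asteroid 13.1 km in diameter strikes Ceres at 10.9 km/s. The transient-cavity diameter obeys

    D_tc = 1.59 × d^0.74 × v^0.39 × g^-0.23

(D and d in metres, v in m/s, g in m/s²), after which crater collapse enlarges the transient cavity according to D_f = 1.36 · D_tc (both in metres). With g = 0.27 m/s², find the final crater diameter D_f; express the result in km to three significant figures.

D_f ≈ 122 km

In SI: d = 13100 m, v = 10900 m/s.
d^0.74 = 13100^0.74 = 1114
v^0.39 = 10900^0.39 = 37.55
g^-0.23 = 0.27^-0.23 = 1.351
D_tc = 1.59 × 1114 × 37.55 × 1.351 = 89860 m
D_f = 1.36 × 89860 = 1.222 × 10^5 m
     = 122.2 km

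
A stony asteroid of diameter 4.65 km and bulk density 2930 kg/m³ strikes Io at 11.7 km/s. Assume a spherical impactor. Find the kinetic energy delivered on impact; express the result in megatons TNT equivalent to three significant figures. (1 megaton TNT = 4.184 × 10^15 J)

E ≈ 2.52 × 10^6 Mt TNT

d = 4650 m; v = 11700 m/s.
Mass m = (π/6) ρ d³ = (π/6) × 2930 × (4650)³ = 1.542 × 10^14 kg
E = ½ m v² = 0.5 × 1.542 × 10^14 × (11700)² = 1.055 × 10^22 J
   = 1.055 × 10^22 / 4.184×10^15 = 2.522 × 10^6 Mt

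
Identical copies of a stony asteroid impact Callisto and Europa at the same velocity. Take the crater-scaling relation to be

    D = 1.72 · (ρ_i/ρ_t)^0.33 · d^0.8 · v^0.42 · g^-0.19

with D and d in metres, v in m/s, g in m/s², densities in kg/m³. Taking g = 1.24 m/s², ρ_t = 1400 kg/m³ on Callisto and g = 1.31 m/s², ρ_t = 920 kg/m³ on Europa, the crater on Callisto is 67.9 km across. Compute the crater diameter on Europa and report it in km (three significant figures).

D ≈ 77.2 km

The impactor-only factors (d, v, ρ_i) cancel in the ratio, leaving D_Europa/D_Callisto = (g_Europa/g_Callisto)^-0.19 · (ρ_t,Callisto/ρ_t,Europa)^0.33.
(1.31/1.24)^-0.19 = 1.056^-0.19 = 0.9897
(1400/920)^0.33 = 1.522^0.33 = 1.149
Ratio = 0.9897 × 1.149 = 1.137
D_Europa = 1.137 × 67.9 km = 77.2 km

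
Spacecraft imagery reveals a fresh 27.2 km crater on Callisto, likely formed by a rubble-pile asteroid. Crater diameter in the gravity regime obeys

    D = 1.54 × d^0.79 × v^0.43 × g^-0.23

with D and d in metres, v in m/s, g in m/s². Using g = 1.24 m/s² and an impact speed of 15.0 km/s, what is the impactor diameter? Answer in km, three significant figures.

d ≈ 1.35 km

Rearranging for d: d = [D / (1.54 · 15000^0.43 · 1.24^-0.23)]^(1/0.79).
D = 27200 m.
15000^0.43 = 62.48
1.24^-0.23 = 0.9517
Denominator = 1.54 × 62.48 × 0.9517 = 91.57
D / 91.57 = 27200 / 91.57 = 297.0
d = 297.0^(1/0.79) = 297.0^1.2658 = 1349 m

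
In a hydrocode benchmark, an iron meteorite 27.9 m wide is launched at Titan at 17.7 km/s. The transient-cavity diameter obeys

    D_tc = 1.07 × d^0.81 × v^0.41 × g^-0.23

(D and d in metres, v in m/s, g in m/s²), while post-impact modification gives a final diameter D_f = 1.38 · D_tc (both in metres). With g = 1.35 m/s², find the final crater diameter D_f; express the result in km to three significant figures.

v = 17700 m/s.
d^0.81 = 27.9^0.81 = 14.82
v^0.41 = 17700^0.41 = 55.17
g^-0.23 = 1.35^-0.23 = 0.9333
D_tc = 1.07 × 14.82 × 55.17 × 0.9333 = 816.5 m
D_f = 1.38 × 816.5 = 1127 m
     = 1.127 km

D_f ≈ 1.13 km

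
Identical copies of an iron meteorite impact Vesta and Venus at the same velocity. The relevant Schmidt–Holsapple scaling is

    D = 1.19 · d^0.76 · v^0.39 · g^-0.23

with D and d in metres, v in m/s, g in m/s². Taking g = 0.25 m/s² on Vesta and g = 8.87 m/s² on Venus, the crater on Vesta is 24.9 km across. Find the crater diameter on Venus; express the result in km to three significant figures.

All impactor-dependent factors cancel in the ratio, leaving D_Venus/D_Vesta = (g_Venus/g_Vesta)^-0.23.
(8.87/0.25)^-0.23 = 35.48^-0.23 = 0.4401
D_Venus = 0.4401 × 24.9 km = 11.0 km

D ≈ 11.0 km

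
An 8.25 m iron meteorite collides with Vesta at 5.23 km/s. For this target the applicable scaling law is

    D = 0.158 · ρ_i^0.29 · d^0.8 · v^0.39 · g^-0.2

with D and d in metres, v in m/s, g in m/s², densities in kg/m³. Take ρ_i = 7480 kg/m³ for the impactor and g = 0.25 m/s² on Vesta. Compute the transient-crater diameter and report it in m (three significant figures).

D ≈ 423 m

In SI units: v = 5230 m/s.
ρ_i^0.29 = 7480^0.29 = 13.29
d^0.8 = 8.25^0.8 = 5.410
v^0.39 = 5230^0.39 = 28.20
g^-0.2 = 0.25^-0.2 = 1.320
D = 0.158 × 13.29 × 5.410 × 28.20 × 1.320 = 422.9 m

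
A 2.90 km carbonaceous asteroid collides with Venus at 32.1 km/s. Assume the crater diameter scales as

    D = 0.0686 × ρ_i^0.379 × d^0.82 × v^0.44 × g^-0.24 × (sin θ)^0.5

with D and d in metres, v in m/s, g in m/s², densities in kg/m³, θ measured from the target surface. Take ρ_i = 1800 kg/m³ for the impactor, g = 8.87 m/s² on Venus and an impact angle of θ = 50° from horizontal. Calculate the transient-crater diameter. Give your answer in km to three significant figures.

D ≈ 40.4 km

In SI units: d = 2900 m, v = 32100 m/s.
ρ_i^0.379 = 1800^0.379 = 17.13
d^0.82 = 2900^0.82 = 690.5
v^0.44 = 32100^0.44 = 96.13
g^-0.24 = 8.87^-0.24 = 0.5922
(sin 50°)^0.5 = 0.7660^0.5 = 0.8752
D = 0.0686 × 17.13 × 690.5 × 96.13 × 0.5922 × 0.8752 = 40428 m
   = 40.43 km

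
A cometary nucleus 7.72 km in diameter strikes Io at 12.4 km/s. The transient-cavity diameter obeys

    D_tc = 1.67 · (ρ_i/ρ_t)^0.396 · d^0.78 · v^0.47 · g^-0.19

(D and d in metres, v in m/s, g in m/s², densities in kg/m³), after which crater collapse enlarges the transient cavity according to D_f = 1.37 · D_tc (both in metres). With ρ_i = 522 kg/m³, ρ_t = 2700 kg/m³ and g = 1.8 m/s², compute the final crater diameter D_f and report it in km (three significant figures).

D_f ≈ 96.5 km

In SI: d = 7720 m, v = 12400 m/s.
(ρ_i/ρ_t)^0.396 = (522/2700)^0.396 = 0.5216
d^0.78 = 7720^0.78 = 1077
v^0.47 = 12400^0.47 = 83.93
g^-0.19 = 1.8^-0.19 = 0.8943
D_tc = 1.67 × 0.5216 × 1077 × 83.93 × 0.8943 = 70420 m
D_f = 1.37 × 70420 = 96475 m
     = 96.48 km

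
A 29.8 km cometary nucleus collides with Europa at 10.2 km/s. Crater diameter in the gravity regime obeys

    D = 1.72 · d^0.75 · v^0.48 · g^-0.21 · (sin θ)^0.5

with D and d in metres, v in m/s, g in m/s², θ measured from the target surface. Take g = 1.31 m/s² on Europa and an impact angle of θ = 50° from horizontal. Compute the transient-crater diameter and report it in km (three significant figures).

In SI units: d = 29800 m, v = 10200 m/s.
d^0.75 = 29800^0.75 = 2268
v^0.48 = 10200^0.48 = 83.97
g^-0.21 = 1.31^-0.21 = 0.9449
(sin 50°)^0.5 = 0.7660^0.5 = 0.8752
D = 1.72 × 2268 × 83.97 × 0.9449 × 0.8752 = 2.709 × 10^5 m
   = 270.9 km

D ≈ 271 km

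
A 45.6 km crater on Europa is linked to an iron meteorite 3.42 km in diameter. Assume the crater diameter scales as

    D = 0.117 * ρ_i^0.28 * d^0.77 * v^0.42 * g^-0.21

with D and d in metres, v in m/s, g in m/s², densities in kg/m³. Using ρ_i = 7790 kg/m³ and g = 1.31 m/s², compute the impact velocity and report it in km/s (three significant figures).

v ≈ 19.8 km/s

Rearranging for v: v = [D / (0.117 · 7790^0.28 · 3420^0.77 · 1.31^-0.21)]^(1/0.42).
D = 45600 m.
7790^0.28 = 12.29
3420^0.77 = 526.3
1.31^-0.21 = 0.9449
Denominator = 0.117 × 12.29 × 526.3 × 0.9449 = 715.1
D / 715.1 = 45600 / 715.1 = 63.77
v = 63.77^(1/0.42) = 63.77^2.381 = 19806 m/s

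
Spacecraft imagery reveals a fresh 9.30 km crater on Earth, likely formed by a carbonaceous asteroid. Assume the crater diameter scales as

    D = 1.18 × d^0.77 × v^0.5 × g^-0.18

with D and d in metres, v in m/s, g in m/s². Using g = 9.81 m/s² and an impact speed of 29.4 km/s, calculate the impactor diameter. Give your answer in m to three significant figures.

Rearranging for d: d = [D / (1.18 · 29400^0.5 · 9.81^-0.18)]^(1/0.77).
D = 9300 m.
29400^0.5 = 171.5
9.81^-0.18 = 0.6630
Denominator = 1.18 × 171.5 × 0.6630 = 134.2
D / 134.2 = 9300 / 134.2 = 69.30
d = 69.30^(1/0.77) = 69.30^1.2987 = 245.8 m

d ≈ 246 m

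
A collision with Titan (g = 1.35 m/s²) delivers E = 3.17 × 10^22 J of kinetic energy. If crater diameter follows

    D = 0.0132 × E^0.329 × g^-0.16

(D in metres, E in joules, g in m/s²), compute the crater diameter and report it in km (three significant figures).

D ≈ 318 km

E^0.329 = (3.17 × 10^22)^0.329 = 2.528 × 10^7
g^-0.16 = 1.35^-0.16 = 0.9531
D = 0.0132 × 2.528 × 10^7 × 0.9531 = 3.180 × 10^5 m
   = 318.0 km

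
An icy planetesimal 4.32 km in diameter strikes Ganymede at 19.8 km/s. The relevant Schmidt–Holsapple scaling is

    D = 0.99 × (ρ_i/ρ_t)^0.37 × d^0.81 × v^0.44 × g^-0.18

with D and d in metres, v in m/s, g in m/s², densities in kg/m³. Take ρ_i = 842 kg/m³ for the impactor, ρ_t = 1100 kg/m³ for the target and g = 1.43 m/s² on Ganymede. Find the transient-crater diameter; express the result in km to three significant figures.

In SI units: d = 4320 m, v = 19800 m/s.
(ρ_i/ρ_t)^0.37 = (842/1100)^0.37 = 0.9058
d^0.81 = 4320^0.81 = 880.5
v^0.44 = 19800^0.44 = 77.72
g^-0.18 = 1.43^-0.18 = 0.9376
D = 0.99 × 0.9058 × 880.5 × 77.72 × 0.9376 = 57537 m
   = 57.54 km

D ≈ 57.5 km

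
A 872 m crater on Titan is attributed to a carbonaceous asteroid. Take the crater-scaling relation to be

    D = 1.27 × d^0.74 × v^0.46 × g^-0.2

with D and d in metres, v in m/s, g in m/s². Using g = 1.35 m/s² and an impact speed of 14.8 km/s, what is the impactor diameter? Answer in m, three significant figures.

d ≈ 18.9 m

Rearranging for d: d = [D / (1.27 · 14800^0.46 · 1.35^-0.2)]^(1/0.74).
14800^0.46 = 82.86
1.35^-0.2 = 0.9417
Denominator = 1.27 × 82.86 × 0.9417 = 99.10
D / 99.10 = 872 / 99.10 = 8.799
d = 8.799^(1/0.74) = 8.799^1.3514 = 18.89 m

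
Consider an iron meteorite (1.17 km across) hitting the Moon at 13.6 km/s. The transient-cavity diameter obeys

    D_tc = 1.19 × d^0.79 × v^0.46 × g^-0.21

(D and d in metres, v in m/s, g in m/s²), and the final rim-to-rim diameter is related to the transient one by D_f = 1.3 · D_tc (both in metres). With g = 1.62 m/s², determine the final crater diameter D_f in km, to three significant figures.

In SI: d = 1170 m, v = 13600 m/s.
d^0.79 = 1170^0.79 = 265.4
v^0.46 = 13600^0.46 = 79.69
g^-0.21 = 1.62^-0.21 = 0.9037
D_tc = 1.19 × 265.4 × 79.69 × 0.9037 = 22740 m
D_f = 1.3 × 22740 = 29562 m
     = 29.56 km

D_f ≈ 29.6 km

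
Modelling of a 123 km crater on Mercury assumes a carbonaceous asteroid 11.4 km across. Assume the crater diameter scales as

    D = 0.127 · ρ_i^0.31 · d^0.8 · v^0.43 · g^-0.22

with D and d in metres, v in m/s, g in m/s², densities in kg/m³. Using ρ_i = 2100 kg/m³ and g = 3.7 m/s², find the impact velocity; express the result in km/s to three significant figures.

v ≈ 18.6 km/s

Rearranging for v: v = [D / (0.127 · 2100^0.31 · 11400^0.8 · 3.7^-0.22)]^(1/0.43).
D = 123000 m.
2100^0.31 = 10.71
11400^0.8 = 1760
3.7^-0.22 = 0.7499
Denominator = 0.127 × 10.71 × 1760 × 0.7499 = 1795
D / 1795 = 123000 / 1795 = 68.52
v = 68.52^(1/0.43) = 68.52^2.3256 = 18594 m/s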